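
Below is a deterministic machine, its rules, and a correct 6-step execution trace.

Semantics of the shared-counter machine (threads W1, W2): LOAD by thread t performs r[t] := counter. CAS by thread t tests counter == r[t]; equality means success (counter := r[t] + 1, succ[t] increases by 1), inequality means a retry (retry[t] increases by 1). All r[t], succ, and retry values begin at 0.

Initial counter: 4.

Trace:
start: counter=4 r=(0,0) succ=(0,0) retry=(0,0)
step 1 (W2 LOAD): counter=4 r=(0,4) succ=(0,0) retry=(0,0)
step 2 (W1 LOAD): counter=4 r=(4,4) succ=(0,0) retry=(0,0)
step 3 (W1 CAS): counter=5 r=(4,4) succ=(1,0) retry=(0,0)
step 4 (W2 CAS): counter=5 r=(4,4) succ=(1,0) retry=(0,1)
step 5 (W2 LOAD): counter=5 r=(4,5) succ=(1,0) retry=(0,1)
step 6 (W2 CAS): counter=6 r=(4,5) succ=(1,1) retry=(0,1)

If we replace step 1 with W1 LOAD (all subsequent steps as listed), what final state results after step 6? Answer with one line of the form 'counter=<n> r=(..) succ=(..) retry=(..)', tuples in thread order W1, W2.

(re-executing from step 1 with the substitution; state before step 1: counter=4 r=(0,0) succ=(0,0) retry=(0,0))
step 1 (W1 LOAD): counter=4 r=(4,0) succ=(0,0) retry=(0,0)
step 2 (W1 LOAD): counter=4 r=(4,0) succ=(0,0) retry=(0,0)
step 3 (W1 CAS): counter=5 r=(4,0) succ=(1,0) retry=(0,0)
step 4 (W2 CAS): counter=5 r=(4,0) succ=(1,0) retry=(0,1)
step 5 (W2 LOAD): counter=5 r=(4,5) succ=(1,0) retry=(0,1)
step 6 (W2 CAS): counter=6 r=(4,5) succ=(1,1) retry=(0,1)

counter=6 r=(4,5) succ=(1,1) retry=(0,1)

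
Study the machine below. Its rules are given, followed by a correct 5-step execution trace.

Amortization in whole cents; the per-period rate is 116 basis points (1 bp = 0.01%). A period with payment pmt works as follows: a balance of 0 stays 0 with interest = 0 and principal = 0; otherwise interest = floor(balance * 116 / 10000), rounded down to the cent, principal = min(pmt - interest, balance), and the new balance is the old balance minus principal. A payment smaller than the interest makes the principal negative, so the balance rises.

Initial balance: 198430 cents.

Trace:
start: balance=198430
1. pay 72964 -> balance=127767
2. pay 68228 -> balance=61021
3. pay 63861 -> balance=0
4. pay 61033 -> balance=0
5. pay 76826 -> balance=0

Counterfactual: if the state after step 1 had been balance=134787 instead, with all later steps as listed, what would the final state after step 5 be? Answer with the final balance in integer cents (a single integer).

0

state after step 1 := balance=134787
2. pay 68228 -> balance=68122
3. pay 63861 -> balance=5051
4. pay 61033 -> balance=0
5. pay 76826 -> balance=0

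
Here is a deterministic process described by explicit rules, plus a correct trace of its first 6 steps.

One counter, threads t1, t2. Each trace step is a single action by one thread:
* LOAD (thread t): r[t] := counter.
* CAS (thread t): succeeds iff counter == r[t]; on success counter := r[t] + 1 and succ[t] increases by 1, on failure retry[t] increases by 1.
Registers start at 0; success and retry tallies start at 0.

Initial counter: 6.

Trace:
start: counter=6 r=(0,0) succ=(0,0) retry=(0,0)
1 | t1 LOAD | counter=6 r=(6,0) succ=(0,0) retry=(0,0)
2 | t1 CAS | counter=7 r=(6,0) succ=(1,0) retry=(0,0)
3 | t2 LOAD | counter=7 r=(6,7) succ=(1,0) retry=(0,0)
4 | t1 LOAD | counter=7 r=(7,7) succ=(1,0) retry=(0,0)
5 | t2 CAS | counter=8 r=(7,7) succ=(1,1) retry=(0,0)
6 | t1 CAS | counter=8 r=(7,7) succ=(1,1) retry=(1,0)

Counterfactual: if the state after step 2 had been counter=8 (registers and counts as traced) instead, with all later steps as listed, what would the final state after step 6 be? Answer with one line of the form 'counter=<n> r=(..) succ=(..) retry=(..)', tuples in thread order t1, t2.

counter=9 r=(8,8) succ=(1,1) retry=(1,0)

state after step 2 := counter=8 r=(6,0) succ=(1,0) retry=(0,0)
3 | t2 LOAD | counter=8 r=(6,8) succ=(1,0) retry=(0,0)
4 | t1 LOAD | counter=8 r=(8,8) succ=(1,0) retry=(0,0)
5 | t2 CAS | counter=9 r=(8,8) succ=(1,1) retry=(0,0)
6 | t1 CAS | counter=9 r=(8,8) succ=(1,1) retry=(1,0)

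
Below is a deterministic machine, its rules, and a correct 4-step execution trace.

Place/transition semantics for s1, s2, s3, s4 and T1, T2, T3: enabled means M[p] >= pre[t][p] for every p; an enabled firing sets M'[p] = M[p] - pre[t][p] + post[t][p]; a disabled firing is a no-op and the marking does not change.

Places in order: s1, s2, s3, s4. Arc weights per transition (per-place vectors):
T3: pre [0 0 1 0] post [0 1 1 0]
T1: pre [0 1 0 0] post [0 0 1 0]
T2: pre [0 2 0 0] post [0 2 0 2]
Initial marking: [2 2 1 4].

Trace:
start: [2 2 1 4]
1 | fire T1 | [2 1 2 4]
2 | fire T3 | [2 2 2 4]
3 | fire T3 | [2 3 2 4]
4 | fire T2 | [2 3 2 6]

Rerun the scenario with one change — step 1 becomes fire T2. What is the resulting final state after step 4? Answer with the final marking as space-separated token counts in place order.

2 4 1 8

(re-executing from step 1 with the substitution; state before step 1: [2 2 1 4])
1 | fire T2 | [2 2 1 6]
2 | fire T3 | [2 3 1 6]
3 | fire T3 | [2 4 1 6]
4 | fire T2 | [2 4 1 8]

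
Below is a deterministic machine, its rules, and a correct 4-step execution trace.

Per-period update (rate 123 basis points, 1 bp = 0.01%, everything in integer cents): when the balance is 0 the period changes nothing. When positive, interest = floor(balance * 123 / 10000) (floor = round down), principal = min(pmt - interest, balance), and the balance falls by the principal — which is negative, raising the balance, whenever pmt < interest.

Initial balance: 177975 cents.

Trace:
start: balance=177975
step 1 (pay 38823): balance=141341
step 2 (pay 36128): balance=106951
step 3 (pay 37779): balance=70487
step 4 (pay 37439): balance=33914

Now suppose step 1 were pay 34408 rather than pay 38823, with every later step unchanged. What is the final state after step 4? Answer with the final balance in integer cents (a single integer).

(re-executing from step 1 with the substitution; state before step 1: balance=177975)
step 1 (pay 34408): balance=145756
step 2 (pay 36128): balance=111420
step 3 (pay 37779): balance=75011
step 4 (pay 37439): balance=38494

38494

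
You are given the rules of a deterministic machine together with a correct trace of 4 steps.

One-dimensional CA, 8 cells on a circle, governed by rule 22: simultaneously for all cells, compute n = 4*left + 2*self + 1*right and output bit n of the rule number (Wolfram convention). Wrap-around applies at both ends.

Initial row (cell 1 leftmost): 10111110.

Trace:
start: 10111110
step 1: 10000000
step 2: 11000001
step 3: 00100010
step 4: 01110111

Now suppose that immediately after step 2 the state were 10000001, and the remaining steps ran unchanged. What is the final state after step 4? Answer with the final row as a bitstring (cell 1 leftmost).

state after step 2 := 10000001
step 3: 01000010
step 4: 11100111

11100111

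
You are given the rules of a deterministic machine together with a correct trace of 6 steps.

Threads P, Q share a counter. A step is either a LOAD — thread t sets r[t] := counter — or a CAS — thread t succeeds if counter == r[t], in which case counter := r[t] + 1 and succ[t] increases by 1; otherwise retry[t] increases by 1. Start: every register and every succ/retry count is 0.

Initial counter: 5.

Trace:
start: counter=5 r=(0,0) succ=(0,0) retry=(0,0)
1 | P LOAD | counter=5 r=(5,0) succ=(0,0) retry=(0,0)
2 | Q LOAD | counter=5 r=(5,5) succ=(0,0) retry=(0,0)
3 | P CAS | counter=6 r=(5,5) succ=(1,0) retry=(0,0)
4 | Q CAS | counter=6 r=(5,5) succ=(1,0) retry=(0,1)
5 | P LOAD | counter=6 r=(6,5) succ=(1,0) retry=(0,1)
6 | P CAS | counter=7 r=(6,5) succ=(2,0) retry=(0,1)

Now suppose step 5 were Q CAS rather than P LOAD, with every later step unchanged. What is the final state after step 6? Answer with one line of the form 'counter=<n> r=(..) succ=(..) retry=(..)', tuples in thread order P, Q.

(re-executing from step 5 with the substitution; state before step 5: counter=6 r=(5,5) succ=(1,0) retry=(0,1))
5 | Q CAS | counter=6 r=(5,5) succ=(1,0) retry=(0,2)
6 | P CAS | counter=6 r=(5,5) succ=(1,0) retry=(1,2)

counter=6 r=(5,5) succ=(1,0) retry=(1,2)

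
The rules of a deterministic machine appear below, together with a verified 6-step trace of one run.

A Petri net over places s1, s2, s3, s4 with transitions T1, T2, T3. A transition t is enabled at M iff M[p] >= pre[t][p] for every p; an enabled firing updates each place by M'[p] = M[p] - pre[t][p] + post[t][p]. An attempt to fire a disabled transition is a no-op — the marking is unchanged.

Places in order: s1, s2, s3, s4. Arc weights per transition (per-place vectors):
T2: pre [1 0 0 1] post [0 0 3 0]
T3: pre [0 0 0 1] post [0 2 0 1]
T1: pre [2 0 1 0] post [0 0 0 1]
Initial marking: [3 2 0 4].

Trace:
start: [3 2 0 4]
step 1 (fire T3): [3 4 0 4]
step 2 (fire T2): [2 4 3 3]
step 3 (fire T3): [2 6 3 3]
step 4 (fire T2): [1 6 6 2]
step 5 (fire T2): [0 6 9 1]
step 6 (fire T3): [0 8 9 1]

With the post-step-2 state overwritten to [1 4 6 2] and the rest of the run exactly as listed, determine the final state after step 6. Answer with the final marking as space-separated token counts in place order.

state after step 2 := [1 4 6 2]
step 3 (fire T3): [1 6 6 2]
step 4 (fire T2): [0 6 9 1]
step 5 (fire T2): [0 6 9 1]
step 6 (fire T3): [0 8 9 1]

0 8 9 1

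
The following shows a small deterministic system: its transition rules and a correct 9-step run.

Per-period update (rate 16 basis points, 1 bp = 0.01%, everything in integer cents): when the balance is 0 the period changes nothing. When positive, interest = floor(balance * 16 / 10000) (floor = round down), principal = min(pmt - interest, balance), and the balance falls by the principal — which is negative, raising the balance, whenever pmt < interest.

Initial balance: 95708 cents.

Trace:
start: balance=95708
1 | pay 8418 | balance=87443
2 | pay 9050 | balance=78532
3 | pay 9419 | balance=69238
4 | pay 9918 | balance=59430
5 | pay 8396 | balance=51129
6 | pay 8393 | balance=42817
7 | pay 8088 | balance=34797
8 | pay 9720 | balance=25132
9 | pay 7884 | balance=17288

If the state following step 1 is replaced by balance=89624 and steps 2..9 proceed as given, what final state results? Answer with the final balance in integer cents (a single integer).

state after step 1 := balance=89624
2 | pay 9050 | balance=80717
3 | pay 9419 | balance=71427
4 | pay 9918 | balance=61623
5 | pay 8396 | balance=53325
6 | pay 8393 | balance=45017
7 | pay 8088 | balance=37001
8 | pay 9720 | balance=27340
9 | pay 7884 | balance=19499

19499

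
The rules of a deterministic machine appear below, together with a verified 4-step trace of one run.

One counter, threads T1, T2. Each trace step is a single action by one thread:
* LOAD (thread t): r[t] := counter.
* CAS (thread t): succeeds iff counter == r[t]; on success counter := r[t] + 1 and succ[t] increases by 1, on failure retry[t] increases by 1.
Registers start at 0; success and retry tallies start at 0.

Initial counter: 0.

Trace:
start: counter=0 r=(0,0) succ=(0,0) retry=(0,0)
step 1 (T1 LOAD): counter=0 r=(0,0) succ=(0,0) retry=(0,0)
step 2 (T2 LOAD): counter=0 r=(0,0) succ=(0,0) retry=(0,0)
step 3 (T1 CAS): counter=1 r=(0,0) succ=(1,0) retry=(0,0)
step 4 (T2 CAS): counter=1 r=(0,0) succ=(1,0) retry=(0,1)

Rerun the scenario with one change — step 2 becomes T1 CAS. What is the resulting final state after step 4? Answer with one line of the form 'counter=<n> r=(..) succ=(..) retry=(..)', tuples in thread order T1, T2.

(re-executing from step 2 with the substitution; state before step 2: counter=0 r=(0,0) succ=(0,0) retry=(0,0))
step 2 (T1 CAS): counter=1 r=(0,0) succ=(1,0) retry=(0,0)
step 3 (T1 CAS): counter=1 r=(0,0) succ=(1,0) retry=(1,0)
step 4 (T2 CAS): counter=1 r=(0,0) succ=(1,0) retry=(1,1)

counter=1 r=(0,0) succ=(1,0) retry=(1,1)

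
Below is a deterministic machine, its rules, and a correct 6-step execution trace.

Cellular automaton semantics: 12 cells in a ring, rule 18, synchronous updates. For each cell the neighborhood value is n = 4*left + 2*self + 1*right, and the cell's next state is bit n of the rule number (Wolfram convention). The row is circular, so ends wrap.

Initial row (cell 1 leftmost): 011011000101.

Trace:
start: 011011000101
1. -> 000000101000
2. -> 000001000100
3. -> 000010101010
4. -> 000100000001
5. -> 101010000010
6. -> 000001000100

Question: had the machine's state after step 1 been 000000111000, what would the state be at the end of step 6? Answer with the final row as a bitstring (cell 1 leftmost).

000001000100

state after step 1 := 000000111000
2. -> 000001000100
3. -> 000010101010
4. -> 000100000001
5. -> 101010000010
6. -> 000001000100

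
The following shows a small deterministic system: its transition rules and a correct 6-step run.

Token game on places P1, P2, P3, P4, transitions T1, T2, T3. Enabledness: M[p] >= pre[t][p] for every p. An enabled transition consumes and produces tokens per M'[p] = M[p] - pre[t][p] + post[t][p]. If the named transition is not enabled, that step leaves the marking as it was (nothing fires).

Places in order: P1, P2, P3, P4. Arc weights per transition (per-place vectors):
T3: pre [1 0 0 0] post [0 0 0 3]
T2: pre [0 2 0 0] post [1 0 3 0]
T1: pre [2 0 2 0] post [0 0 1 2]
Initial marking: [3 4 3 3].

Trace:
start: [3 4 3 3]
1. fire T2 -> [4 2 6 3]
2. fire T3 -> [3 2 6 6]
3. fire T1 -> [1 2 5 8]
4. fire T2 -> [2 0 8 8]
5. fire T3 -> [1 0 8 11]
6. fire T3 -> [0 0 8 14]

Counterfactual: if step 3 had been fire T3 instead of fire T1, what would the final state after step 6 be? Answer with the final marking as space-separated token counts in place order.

1 0 9 15

(re-executing from step 3 with the substitution; state before step 3: [3 2 6 6])
3. fire T3 -> [2 2 6 9]
4. fire T2 -> [3 0 9 9]
5. fire T3 -> [2 0 9 12]
6. fire T3 -> [1 0 9 15]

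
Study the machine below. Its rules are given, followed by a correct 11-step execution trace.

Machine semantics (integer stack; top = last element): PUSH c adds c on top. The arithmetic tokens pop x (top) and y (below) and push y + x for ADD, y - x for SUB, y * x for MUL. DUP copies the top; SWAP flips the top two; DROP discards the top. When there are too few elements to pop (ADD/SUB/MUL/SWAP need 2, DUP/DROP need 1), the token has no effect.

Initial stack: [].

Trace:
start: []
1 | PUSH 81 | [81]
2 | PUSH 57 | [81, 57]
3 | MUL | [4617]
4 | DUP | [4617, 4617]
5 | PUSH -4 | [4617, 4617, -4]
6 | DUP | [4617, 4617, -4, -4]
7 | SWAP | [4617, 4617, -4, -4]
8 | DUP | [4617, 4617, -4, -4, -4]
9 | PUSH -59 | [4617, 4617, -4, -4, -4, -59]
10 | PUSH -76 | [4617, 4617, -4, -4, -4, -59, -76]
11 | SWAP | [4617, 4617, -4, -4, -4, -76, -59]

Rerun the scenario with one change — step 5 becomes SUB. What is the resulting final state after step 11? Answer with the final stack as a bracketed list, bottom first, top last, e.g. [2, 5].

(re-executing from step 5 with the substitution; state before step 5: [4617, 4617])
5 | SUB | [0]
6 | DUP | [0, 0]
7 | SWAP | [0, 0]
8 | DUP | [0, 0, 0]
9 | PUSH -59 | [0, 0, 0, -59]
10 | PUSH -76 | [0, 0, 0, -59, -76]
11 | SWAP | [0, 0, 0, -76, -59]

[0, 0, 0, -76, -59]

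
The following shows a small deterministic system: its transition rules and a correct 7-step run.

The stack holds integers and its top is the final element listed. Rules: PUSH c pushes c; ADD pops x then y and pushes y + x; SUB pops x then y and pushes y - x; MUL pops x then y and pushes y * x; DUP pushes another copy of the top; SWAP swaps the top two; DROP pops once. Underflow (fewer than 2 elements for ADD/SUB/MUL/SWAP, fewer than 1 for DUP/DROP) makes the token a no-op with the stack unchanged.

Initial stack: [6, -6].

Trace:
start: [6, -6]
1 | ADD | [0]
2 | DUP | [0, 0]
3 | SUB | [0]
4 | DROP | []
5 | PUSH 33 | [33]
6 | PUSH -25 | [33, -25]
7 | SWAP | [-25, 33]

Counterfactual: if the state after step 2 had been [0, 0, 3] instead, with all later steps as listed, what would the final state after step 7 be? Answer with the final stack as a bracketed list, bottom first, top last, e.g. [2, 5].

state after step 2 := [0, 0, 3]
3 | SUB | [0, -3]
4 | DROP | [0]
5 | PUSH 33 | [0, 33]
6 | PUSH -25 | [0, 33, -25]
7 | SWAP | [0, -25, 33]

[0, -25, 33]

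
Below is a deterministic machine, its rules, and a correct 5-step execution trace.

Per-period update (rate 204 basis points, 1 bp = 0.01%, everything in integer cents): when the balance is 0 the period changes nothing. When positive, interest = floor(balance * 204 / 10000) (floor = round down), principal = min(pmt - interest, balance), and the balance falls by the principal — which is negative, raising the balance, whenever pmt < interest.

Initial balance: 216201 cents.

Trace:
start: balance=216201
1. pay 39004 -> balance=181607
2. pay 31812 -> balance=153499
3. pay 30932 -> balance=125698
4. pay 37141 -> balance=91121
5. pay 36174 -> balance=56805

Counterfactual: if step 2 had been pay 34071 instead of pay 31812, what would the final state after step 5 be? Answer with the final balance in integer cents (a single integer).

(re-executing from step 2 with the substitution; state before step 2: balance=181607)
2. pay 34071 -> balance=151240
3. pay 30932 -> balance=123393
4. pay 37141 -> balance=88769
5. pay 36174 -> balance=54405

54405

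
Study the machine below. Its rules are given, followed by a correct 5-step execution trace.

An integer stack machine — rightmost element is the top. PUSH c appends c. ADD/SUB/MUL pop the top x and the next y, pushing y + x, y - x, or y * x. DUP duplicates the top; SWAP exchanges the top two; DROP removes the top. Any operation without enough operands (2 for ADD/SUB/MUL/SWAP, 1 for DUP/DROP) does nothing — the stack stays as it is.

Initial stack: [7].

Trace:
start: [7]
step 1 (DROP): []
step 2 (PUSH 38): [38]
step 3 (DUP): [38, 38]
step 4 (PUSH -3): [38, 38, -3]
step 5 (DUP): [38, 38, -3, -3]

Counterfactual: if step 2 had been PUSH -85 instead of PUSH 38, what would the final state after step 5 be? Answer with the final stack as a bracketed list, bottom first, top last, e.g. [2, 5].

[-85, -85, -3, -3]

(re-executing from step 2 with the substitution; state before step 2: [])
step 2 (PUSH -85): [-85]
step 3 (DUP): [-85, -85]
step 4 (PUSH -3): [-85, -85, -3]
step 5 (DUP): [-85, -85, -3, -3]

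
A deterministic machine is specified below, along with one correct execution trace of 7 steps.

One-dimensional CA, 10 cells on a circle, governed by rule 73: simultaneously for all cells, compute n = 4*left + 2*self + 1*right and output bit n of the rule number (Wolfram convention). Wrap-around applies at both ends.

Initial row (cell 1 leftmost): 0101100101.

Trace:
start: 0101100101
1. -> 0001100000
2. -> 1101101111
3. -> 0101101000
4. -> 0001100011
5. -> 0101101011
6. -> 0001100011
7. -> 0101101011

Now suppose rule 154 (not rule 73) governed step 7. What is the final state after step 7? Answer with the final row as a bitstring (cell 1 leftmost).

1011010110

(re-executing step 7 under rule 154; state before step 7: 0001100011)
7. -> 1011010110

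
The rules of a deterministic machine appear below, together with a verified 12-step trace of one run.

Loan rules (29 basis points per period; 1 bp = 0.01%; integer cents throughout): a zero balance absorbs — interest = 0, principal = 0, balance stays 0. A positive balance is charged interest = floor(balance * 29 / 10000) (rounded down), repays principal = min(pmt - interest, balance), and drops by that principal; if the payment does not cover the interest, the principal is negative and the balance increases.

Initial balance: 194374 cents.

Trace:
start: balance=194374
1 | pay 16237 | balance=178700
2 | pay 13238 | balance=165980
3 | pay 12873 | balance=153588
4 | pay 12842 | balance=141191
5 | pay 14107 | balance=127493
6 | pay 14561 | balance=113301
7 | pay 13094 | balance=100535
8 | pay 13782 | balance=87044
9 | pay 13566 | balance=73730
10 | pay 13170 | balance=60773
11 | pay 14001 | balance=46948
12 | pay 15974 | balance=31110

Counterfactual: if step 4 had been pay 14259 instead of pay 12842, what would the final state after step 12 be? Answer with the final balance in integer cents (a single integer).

(re-executing from step 4 with the substitution; state before step 4: balance=153588)
4 | pay 14259 | balance=139774
5 | pay 14107 | balance=126072
6 | pay 14561 | balance=111876
7 | pay 13094 | balance=99106
8 | pay 13782 | balance=85611
9 | pay 13566 | balance=72293
10 | pay 13170 | balance=59332
11 | pay 14001 | balance=45503
12 | pay 15974 | balance=29660

29660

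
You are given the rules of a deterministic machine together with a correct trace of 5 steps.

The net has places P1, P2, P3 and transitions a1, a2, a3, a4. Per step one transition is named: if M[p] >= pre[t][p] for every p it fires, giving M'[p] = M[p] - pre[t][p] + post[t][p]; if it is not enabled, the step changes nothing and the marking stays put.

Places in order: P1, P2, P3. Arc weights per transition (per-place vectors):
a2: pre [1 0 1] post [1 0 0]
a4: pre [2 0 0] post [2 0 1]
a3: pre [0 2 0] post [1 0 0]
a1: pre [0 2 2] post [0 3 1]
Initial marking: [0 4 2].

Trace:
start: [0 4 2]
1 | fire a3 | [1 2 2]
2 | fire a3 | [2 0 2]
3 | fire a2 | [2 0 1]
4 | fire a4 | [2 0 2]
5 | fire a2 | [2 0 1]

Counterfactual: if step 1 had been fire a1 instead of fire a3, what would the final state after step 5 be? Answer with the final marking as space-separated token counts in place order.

(re-executing from step 1 with the substitution; state before step 1: [0 4 2])
1 | fire a1 | [0 5 1]
2 | fire a3 | [1 3 1]
3 | fire a2 | [1 3 0]
4 | fire a4 | [1 3 0]
5 | fire a2 | [1 3 0]

1 3 0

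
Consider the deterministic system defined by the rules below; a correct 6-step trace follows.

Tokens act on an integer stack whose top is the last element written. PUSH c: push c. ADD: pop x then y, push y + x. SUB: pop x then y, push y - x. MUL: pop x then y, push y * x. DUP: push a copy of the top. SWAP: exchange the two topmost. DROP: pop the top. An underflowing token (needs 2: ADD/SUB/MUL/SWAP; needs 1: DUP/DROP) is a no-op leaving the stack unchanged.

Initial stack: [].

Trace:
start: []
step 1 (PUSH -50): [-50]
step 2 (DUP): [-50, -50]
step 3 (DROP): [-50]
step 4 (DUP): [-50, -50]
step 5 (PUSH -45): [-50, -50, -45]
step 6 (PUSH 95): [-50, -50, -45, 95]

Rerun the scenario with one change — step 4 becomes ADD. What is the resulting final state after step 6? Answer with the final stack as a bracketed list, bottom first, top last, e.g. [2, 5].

(re-executing from step 4 with the substitution; state before step 4: [-50])
step 4 (ADD): [-50]
step 5 (PUSH -45): [-50, -45]
step 6 (PUSH 95): [-50, -45, 95]

[-50, -45, 95]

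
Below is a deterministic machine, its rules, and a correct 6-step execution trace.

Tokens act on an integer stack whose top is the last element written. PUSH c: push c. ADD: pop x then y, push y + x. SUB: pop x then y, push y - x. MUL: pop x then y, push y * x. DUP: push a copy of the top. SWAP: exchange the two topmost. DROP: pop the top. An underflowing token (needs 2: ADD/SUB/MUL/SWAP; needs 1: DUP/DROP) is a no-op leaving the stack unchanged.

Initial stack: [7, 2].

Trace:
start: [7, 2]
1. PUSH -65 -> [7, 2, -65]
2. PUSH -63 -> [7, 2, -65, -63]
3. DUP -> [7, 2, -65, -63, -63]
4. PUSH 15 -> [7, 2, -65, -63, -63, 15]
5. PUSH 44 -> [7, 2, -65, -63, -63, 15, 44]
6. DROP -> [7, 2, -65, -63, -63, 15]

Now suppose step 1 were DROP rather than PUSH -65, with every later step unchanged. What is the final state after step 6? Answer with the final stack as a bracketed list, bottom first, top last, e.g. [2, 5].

[7, -63, -63, 15]

(re-executing from step 1 with the substitution; state before step 1: [7, 2])
1. DROP -> [7]
2. PUSH -63 -> [7, -63]
3. DUP -> [7, -63, -63]
4. PUSH 15 -> [7, -63, -63, 15]
5. PUSH 44 -> [7, -63, -63, 15, 44]
6. DROP -> [7, -63, -63, 15]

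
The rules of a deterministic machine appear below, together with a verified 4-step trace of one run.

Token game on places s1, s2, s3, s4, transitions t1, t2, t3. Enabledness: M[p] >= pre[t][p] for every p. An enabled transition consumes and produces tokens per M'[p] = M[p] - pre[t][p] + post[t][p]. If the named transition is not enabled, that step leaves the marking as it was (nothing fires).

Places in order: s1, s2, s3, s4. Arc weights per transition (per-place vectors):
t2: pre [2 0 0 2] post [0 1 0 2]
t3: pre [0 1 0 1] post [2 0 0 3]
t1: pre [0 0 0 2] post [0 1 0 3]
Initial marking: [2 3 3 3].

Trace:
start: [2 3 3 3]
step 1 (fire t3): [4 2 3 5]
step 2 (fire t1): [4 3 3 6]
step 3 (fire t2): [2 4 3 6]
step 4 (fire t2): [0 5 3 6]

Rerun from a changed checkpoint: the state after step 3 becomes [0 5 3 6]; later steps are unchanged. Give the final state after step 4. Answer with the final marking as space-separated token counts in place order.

0 5 3 6

state after step 3 := [0 5 3 6]
step 4 (fire t2): [0 5 3 6]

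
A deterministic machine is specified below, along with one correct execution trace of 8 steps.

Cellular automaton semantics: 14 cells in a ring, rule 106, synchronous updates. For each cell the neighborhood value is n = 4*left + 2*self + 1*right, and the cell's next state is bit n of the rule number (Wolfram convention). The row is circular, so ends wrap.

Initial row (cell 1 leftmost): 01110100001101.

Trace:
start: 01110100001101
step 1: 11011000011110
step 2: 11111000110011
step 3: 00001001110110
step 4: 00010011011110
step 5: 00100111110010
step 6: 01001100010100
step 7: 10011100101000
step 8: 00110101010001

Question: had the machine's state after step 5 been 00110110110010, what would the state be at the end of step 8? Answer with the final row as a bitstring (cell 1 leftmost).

11000000111001

state after step 5 := 00110110110010
step 6: 01111111110100
step 7: 11000000011000
step 8: 11000000111001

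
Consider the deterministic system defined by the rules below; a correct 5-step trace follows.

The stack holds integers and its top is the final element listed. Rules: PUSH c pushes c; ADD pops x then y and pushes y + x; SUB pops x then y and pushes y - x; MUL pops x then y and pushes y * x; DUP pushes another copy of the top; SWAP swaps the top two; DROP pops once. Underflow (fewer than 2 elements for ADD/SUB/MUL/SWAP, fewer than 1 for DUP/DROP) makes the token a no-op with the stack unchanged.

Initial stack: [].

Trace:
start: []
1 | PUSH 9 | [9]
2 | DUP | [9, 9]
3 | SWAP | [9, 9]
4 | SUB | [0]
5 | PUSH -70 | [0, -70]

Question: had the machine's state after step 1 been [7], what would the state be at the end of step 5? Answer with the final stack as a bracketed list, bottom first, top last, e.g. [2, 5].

state after step 1 := [7]
2 | DUP | [7, 7]
3 | SWAP | [7, 7]
4 | SUB | [0]
5 | PUSH -70 | [0, -70]

[0, -70]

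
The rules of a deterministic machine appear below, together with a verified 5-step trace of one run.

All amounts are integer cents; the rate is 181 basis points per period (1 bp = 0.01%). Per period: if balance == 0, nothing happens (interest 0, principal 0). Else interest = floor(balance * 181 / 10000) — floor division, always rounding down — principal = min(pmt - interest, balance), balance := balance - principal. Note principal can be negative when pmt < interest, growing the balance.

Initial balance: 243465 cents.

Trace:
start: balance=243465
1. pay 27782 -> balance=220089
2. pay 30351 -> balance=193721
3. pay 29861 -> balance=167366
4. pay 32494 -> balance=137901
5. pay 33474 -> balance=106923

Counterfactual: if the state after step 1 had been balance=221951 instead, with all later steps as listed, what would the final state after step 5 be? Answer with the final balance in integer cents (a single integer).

state after step 1 := balance=221951
2. pay 30351 -> balance=195617
3. pay 29861 -> balance=169296
4. pay 32494 -> balance=139866
5. pay 33474 -> balance=108923

108923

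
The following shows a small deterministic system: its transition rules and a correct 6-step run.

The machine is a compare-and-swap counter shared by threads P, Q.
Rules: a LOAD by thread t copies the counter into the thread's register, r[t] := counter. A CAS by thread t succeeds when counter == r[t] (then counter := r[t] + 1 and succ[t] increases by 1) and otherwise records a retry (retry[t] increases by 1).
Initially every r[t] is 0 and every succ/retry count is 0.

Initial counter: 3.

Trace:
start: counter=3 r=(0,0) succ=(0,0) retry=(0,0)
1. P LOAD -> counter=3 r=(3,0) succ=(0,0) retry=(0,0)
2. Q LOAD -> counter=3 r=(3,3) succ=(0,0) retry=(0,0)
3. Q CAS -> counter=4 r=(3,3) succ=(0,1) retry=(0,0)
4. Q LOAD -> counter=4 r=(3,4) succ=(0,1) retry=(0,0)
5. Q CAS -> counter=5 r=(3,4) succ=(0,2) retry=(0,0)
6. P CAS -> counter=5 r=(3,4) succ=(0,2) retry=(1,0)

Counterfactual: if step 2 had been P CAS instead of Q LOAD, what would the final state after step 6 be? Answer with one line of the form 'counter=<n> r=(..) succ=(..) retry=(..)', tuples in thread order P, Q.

counter=5 r=(3,4) succ=(1,1) retry=(1,1)

(re-executing from step 2 with the substitution; state before step 2: counter=3 r=(3,0) succ=(0,0) retry=(0,0))
2. P CAS -> counter=4 r=(3,0) succ=(1,0) retry=(0,0)
3. Q CAS -> counter=4 r=(3,0) succ=(1,0) retry=(0,1)
4. Q LOAD -> counter=4 r=(3,4) succ=(1,0) retry=(0,1)
5. Q CAS -> counter=5 r=(3,4) succ=(1,1) retry=(0,1)
6. P CAS -> counter=5 r=(3,4) succ=(1,1) retry=(1,1)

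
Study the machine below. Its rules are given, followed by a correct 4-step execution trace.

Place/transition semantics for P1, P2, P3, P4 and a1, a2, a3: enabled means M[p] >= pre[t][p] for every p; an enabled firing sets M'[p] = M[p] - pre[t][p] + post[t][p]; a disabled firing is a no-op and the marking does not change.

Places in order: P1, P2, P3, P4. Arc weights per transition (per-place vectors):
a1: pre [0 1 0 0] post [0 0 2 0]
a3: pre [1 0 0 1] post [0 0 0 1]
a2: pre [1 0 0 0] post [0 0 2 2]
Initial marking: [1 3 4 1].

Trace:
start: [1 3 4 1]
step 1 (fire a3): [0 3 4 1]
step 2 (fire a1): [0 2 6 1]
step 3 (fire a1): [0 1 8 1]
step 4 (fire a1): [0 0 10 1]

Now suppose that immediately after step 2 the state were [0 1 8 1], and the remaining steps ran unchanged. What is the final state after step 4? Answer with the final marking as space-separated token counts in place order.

0 0 10 1

state after step 2 := [0 1 8 1]
step 3 (fire a1): [0 0 10 1]
step 4 (fire a1): [0 0 10 1]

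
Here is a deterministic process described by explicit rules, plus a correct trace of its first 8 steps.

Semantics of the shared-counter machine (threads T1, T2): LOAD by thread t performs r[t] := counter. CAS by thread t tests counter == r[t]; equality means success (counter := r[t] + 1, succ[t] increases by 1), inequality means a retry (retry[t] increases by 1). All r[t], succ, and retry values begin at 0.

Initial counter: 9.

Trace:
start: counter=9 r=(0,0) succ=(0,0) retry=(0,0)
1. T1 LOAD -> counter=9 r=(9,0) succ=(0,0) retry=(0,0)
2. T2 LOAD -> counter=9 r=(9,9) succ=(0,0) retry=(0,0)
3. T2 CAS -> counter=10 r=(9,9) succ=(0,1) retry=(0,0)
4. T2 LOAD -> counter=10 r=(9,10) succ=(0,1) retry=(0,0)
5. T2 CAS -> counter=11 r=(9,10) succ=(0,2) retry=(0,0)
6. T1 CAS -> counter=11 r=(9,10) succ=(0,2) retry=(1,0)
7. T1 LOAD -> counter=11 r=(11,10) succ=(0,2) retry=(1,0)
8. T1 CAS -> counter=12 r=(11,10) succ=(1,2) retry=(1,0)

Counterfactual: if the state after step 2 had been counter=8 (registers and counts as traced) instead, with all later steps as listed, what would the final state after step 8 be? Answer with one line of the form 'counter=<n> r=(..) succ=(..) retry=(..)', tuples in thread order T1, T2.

state after step 2 := counter=8 r=(9,9) succ=(0,0) retry=(0,0)
3. T2 CAS -> counter=8 r=(9,9) succ=(0,0) retry=(0,1)
4. T2 LOAD -> counter=8 r=(9,8) succ=(0,0) retry=(0,1)
5. T2 CAS -> counter=9 r=(9,8) succ=(0,1) retry=(0,1)
6. T1 CAS -> counter=10 r=(9,8) succ=(1,1) retry=(0,1)
7. T1 LOAD -> counter=10 r=(10,8) succ=(1,1) retry=(0,1)
8. T1 CAS -> counter=11 r=(10,8) succ=(2,1) retry=(0,1)

counter=11 r=(10,8) succ=(2,1) retry=(0,1)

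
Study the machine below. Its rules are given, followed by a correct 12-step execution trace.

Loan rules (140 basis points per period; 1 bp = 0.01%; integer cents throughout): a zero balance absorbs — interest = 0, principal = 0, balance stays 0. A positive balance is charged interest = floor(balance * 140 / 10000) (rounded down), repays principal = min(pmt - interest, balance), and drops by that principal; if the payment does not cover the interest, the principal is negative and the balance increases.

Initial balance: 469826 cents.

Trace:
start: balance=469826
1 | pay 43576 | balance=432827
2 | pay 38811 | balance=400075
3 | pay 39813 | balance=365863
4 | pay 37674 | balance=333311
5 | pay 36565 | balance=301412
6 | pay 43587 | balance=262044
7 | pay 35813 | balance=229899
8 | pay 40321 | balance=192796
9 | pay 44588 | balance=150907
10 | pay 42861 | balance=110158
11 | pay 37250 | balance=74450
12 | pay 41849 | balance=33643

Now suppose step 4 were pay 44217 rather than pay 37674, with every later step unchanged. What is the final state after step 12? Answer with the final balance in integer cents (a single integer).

26330

(re-executing from step 4 with the substitution; state before step 4: balance=365863)
4 | pay 44217 | balance=326768
5 | pay 36565 | balance=294777
6 | pay 43587 | balance=255316
7 | pay 35813 | balance=223077
8 | pay 40321 | balance=185879
9 | pay 44588 | balance=143893
10 | pay 42861 | balance=103046
11 | pay 37250 | balance=67238
12 | pay 41849 | balance=26330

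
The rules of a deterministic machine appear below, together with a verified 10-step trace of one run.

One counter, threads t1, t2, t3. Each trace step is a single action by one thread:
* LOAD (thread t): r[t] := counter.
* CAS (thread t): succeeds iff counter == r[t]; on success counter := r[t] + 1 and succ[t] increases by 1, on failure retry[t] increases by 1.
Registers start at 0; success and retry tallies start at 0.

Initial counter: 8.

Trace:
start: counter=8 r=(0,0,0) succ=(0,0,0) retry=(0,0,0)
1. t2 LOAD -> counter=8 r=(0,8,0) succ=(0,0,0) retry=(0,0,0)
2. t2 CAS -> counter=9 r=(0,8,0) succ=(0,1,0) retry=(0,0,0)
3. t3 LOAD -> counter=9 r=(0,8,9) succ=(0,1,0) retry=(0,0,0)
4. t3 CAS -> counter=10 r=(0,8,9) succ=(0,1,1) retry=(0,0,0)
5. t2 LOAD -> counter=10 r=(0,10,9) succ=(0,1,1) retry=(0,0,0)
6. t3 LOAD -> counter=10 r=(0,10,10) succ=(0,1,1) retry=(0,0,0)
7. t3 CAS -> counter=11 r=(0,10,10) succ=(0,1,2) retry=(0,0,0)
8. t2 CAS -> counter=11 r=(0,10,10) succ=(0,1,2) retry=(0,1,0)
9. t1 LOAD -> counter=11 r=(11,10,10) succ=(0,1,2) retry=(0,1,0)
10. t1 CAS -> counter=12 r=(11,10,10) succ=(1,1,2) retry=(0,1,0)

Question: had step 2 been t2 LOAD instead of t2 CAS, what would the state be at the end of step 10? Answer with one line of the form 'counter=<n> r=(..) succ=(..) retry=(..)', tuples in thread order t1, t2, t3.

(re-executing from step 2 with the substitution; state before step 2: counter=8 r=(0,8,0) succ=(0,0,0) retry=(0,0,0))
2. t2 LOAD -> counter=8 r=(0,8,0) succ=(0,0,0) retry=(0,0,0)
3. t3 LOAD -> counter=8 r=(0,8,8) succ=(0,0,0) retry=(0,0,0)
4. t3 CAS -> counter=9 r=(0,8,8) succ=(0,0,1) retry=(0,0,0)
5. t2 LOAD -> counter=9 r=(0,9,8) succ=(0,0,1) retry=(0,0,0)
6. t3 LOAD -> counter=9 r=(0,9,9) succ=(0,0,1) retry=(0,0,0)
7. t3 CAS -> counter=10 r=(0,9,9) succ=(0,0,2) retry=(0,0,0)
8. t2 CAS -> counter=10 r=(0,9,9) succ=(0,0,2) retry=(0,1,0)
9. t1 LOAD -> counter=10 r=(10,9,9) succ=(0,0,2) retry=(0,1,0)
10. t1 CAS -> counter=11 r=(10,9,9) succ=(1,0,2) retry=(0,1,0)

counter=11 r=(10,9,9) succ=(1,0,2) retry=(0,1,0)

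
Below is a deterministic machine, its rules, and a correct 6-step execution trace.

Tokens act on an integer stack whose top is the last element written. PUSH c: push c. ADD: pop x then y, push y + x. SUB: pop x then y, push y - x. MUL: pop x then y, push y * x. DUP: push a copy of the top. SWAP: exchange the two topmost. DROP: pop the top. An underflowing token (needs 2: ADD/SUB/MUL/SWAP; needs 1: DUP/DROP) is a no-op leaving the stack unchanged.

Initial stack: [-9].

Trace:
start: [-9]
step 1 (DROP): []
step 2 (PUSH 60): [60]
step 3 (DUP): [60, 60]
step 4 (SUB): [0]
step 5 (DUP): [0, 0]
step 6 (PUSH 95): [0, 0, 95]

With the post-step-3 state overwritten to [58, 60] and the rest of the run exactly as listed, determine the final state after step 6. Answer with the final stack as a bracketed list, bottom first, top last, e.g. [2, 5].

state after step 3 := [58, 60]
step 4 (SUB): [-2]
step 5 (DUP): [-2, -2]
step 6 (PUSH 95): [-2, -2, 95]

[-2, -2, 95]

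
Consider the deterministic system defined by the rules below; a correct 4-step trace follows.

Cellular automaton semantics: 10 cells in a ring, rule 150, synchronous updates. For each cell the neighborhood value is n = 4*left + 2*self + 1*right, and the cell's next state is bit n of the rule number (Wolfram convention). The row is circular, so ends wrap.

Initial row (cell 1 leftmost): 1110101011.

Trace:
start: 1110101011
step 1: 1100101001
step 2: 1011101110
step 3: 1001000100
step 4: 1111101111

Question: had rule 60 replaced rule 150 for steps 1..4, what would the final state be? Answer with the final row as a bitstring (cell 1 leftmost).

0101010001

(re-executing steps 1..4 under rule 60; state before step 1: 1110101011)
step 1: 0001111110
step 2: 0001000001
step 3: 1001100001
step 4: 0101010001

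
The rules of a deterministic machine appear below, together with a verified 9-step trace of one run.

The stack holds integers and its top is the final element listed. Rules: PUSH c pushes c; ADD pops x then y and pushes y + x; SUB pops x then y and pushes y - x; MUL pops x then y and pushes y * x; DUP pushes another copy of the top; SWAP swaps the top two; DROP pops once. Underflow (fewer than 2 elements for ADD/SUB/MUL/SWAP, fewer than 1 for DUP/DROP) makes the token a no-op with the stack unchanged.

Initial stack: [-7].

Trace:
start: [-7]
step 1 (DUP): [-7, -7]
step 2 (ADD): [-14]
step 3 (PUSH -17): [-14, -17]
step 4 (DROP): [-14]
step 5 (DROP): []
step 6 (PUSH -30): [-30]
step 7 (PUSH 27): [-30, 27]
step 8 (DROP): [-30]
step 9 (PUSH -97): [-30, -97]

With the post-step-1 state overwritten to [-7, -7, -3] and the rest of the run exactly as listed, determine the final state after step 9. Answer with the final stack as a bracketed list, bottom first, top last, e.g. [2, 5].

[-7, -30, -97]

state after step 1 := [-7, -7, -3]
step 2 (ADD): [-7, -10]
step 3 (PUSH -17): [-7, -10, -17]
step 4 (DROP): [-7, -10]
step 5 (DROP): [-7]
step 6 (PUSH -30): [-7, -30]
step 7 (PUSH 27): [-7, -30, 27]
step 8 (DROP): [-7, -30]
step 9 (PUSH -97): [-7, -30, -97]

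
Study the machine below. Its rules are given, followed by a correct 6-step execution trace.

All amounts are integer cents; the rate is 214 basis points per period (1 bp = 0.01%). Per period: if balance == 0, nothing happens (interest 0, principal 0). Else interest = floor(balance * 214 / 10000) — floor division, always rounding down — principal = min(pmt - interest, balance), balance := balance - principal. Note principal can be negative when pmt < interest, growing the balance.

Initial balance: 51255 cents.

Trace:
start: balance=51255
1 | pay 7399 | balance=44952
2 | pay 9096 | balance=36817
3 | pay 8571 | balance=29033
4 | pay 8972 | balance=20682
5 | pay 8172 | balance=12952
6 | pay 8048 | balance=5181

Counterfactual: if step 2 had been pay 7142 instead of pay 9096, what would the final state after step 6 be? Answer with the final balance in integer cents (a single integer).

7308

(re-executing from step 2 with the substitution; state before step 2: balance=44952)
2 | pay 7142 | balance=38771
3 | pay 8571 | balance=31029
4 | pay 8972 | balance=22721
5 | pay 8172 | balance=15035
6 | pay 8048 | balance=7308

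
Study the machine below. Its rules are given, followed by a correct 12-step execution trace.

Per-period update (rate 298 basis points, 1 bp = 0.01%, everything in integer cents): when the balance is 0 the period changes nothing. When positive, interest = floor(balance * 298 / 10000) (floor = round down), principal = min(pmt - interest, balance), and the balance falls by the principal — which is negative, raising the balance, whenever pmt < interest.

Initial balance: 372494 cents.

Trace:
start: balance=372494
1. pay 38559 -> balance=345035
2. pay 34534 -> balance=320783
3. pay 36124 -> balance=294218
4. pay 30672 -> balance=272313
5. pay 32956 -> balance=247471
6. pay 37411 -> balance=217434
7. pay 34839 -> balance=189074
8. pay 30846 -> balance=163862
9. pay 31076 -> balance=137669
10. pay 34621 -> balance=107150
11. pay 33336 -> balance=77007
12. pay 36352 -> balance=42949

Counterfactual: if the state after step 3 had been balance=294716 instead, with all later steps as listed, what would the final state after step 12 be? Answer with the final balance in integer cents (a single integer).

state after step 3 := balance=294716
4. pay 30672 -> balance=272826
5. pay 32956 -> balance=248000
6. pay 37411 -> balance=217979
7. pay 34839 -> balance=189635
8. pay 30846 -> balance=164440
9. pay 31076 -> balance=138264
10. pay 34621 -> balance=107763
11. pay 33336 -> balance=77638
12. pay 36352 -> balance=43599

43599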